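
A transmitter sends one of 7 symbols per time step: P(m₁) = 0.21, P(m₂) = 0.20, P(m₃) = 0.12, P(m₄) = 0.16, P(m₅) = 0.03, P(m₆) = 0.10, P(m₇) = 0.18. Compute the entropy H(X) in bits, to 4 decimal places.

2.6566 bits

H = −Σ pᵢ log₂ pᵢ.
−0.21·log₂(0.21) = 0.4728
−0.20·log₂(0.20) = 0.4644
−0.12·log₂(0.12) = 0.3671
−0.16·log₂(0.16) = 0.4230
−0.03·log₂(0.03) = 0.1518
−0.10·log₂(0.10) = 0.3322
−0.18·log₂(0.18) = 0.4453
Sum ≈ 2.6566 → 2.6566 bits.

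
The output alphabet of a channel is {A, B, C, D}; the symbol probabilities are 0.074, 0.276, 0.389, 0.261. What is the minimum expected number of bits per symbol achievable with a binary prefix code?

Repeatedly combine the two least-probable nodes; the expected code length is the sum of the merged weights.
merge 37/500 + 261/1000 → 67/200
merge 69/250 + 67/200 → 611/1000
merge 389/1000 + 611/1000 → 1
L = 67/200 + 611/1000 + 1 = 973/500 = 1.946 bits/symbol.

1.946 bits/symbol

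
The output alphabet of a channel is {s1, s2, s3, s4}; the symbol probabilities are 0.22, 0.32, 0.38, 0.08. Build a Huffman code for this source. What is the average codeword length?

Repeatedly combine the two least-probable nodes; the expected code length is the sum of the merged weights.
merge 2/25 + 11/50 → 3/10
merge 3/10 + 8/25 → 31/50
merge 19/50 + 31/50 → 1
L = 3/10 + 31/50 + 1 = 48/25 = 1.92 bits/symbol.

1.92 bits/symbol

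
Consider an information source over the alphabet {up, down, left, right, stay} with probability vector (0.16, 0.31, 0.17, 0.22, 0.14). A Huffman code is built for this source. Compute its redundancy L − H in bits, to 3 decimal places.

0.041 bits

Entropy H = −Σ p log₂ p ≈ 2.2591 bits.
Huffman merges: 7/50+4/25→3/10; 17/100+11/50→39/100; 3/10+31/100→61/100; 39/100+61/100→1. L = 23/10 ≈ 2.3000.
L − H = 2.3000 − 2.2591 = 0.041 bits.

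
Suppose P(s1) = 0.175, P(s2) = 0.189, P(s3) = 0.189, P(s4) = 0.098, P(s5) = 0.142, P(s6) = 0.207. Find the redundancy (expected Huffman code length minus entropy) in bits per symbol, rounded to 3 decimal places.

0.057 bits

Entropy H = −Σ p log₂ p ≈ 2.5472 bits.
Huffman merges: 49/500+71/500→6/25; 7/40+189/1000→91/250; 189/1000+207/1000→99/250; 6/25+91/250→151/250; 99/250+151/250→1. L = 651/250 ≈ 2.6040.
L − H = 2.6040 − 2.5472 = 0.057 bits.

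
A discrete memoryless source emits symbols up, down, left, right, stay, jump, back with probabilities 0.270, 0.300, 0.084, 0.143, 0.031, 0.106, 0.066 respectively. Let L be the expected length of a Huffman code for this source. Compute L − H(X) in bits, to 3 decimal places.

0.037 bits

Entropy H = −Σ p log₂ p ≈ 2.4899 bits.
Huffman merges: 31/1000+33/500→97/1000; 21/250+97/1000→181/1000; 53/500+143/1000→249/1000; 181/1000+249/1000→43/100; 27/100+3/10→57/100; 43/100+57/100→1. L = 2527/1000 ≈ 2.5270.
L − H = 2.5270 − 2.4899 = 0.037 bits.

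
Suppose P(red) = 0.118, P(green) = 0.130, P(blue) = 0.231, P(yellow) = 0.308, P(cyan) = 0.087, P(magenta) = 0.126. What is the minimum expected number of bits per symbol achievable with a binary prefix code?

2.461 bits/symbol

Repeatedly combine the two least-probable nodes; the expected code length is the sum of the merged weights.
merge 87/1000 + 59/500 → 41/200
merge 63/500 + 13/100 → 32/125
merge 41/200 + 231/1000 → 109/250
merge 32/125 + 77/250 → 141/250
merge 109/250 + 141/250 → 1
L = 41/200 + 32/125 + 109/250 + 141/250 + 1 = 2461/1000 = 2.461 bits/symbol.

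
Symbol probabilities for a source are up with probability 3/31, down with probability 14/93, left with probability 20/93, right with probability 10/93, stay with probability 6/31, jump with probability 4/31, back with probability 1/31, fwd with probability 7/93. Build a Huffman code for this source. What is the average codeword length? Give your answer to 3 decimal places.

2.892 bits/symbol

Repeatedly combine the two least-probable nodes; the expected code length is the sum of the merged weights.
merge 1/31 + 7/93 → 10/93
merge 3/31 + 10/93 → 19/93
merge 10/93 + 4/31 → 22/93
merge 14/93 + 6/31 → 32/93
merge 19/93 + 20/93 → 13/31
merge 22/93 + 32/93 → 18/31
merge 13/31 + 18/31 → 1
L = 10/93 + 19/93 + 22/93 + 32/93 + 13/31 + 18/31 + 1 = 269/93 ≈ 2.892 bits/symbol.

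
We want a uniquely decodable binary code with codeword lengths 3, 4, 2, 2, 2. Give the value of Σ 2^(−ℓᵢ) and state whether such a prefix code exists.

With common denominator 2^4 = 16: Σ 2^(−ℓᵢ) = 2/16 + 1/16 + 4/16 + 4/16 + 4/16 = 15/16 = 0.9375.
Kraft's inequality requires Σ ≤ 1; here Σ = 0.9375 ≤ 1, so such a prefix code exists.

0.9375; yes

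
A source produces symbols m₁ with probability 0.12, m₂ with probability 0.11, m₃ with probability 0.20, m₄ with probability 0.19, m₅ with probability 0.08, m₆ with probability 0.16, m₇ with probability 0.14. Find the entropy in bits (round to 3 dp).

2.749 bits

H = −Σ pᵢ log₂ pᵢ.
−0.12·log₂(0.12) = 0.3671
−0.11·log₂(0.11) = 0.3503
−0.20·log₂(0.20) = 0.4644
−0.19·log₂(0.19) = 0.4552
−0.08·log₂(0.08) = 0.2915
−0.16·log₂(0.16) = 0.4230
−0.14·log₂(0.14) = 0.3971
Sum ≈ 2.7486 → 2.749 bits.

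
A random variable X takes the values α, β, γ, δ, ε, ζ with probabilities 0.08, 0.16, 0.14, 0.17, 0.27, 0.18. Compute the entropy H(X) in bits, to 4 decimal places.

2.5016 bits

H = −Σ pᵢ log₂ pᵢ.
−0.08·log₂(0.08) = 0.2915
−0.16·log₂(0.16) = 0.4230
−0.14·log₂(0.14) = 0.3971
−0.17·log₂(0.17) = 0.4346
−0.27·log₂(0.27) = 0.5100
−0.18·log₂(0.18) = 0.4453
Sum ≈ 2.5016 → 2.5016 bits.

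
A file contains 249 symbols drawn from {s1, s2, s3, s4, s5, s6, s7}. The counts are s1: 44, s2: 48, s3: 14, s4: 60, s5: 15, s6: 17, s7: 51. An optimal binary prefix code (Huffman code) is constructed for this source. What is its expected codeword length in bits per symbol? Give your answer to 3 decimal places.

2.663 bits/symbol

Probabilities are the counts divided by 249.
Repeatedly combine the two least-probable nodes; the expected code length is the sum of the merged weights.
merge 14/249 + 5/83 → 29/249
merge 17/249 + 29/249 → 46/249
merge 44/249 + 46/249 → 30/83
merge 16/83 + 17/83 → 33/83
merge 20/83 + 30/83 → 50/83
merge 33/83 + 50/83 → 1
L = 29/249 + 46/249 + 30/83 + 33/83 + 50/83 + 1 = 221/83 ≈ 2.663 bits/symbol.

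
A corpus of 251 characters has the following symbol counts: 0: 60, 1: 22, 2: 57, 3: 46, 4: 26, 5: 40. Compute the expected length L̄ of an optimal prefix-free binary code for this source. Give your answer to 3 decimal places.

Probabilities are the counts divided by 251.
Repeatedly combine the two least-probable nodes; the expected code length is the sum of the merged weights.
merge 22/251 + 26/251 → 48/251
merge 40/251 + 46/251 → 86/251
merge 48/251 + 57/251 → 105/251
merge 60/251 + 86/251 → 146/251
merge 105/251 + 146/251 → 1
L = 48/251 + 86/251 + 105/251 + 146/251 + 1 = 636/251 ≈ 2.534 bits/symbol.

2.534 bits/symbol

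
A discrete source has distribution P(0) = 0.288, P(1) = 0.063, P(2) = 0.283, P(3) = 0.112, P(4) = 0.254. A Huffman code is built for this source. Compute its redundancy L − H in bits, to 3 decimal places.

0.035 bits

Entropy H = −Σ p log₂ p ≈ 2.1398 bits.
Huffman merges: 63/1000+14/125→7/40; 7/40+127/500→429/1000; 283/1000+36/125→571/1000; 429/1000+571/1000→1. L = 87/40 ≈ 2.1750.
L − H = 2.1750 − 2.1398 = 0.035 bits.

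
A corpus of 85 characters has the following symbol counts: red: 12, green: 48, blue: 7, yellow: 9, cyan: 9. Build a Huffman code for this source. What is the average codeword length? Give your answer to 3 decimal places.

1.871 bits/symbol

Probabilities are the counts divided by 85.
Repeatedly combine the two least-probable nodes; the expected code length is the sum of the merged weights.
merge 7/85 + 9/85 → 16/85
merge 9/85 + 12/85 → 21/85
merge 16/85 + 21/85 → 37/85
merge 37/85 + 48/85 → 1
L = 16/85 + 21/85 + 37/85 + 1 = 159/85 ≈ 1.871 bits/symbol.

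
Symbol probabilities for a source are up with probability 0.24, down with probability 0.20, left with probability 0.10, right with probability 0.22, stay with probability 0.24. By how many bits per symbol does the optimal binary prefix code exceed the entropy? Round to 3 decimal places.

0.035 bits

Entropy H = −Σ p log₂ p ≈ 2.2654 bits.
Huffman merges: 1/10+1/5→3/10; 11/50+6/25→23/50; 6/25+3/10→27/50; 23/50+27/50→1. L = 23/10 ≈ 2.3000.
L − H = 2.3000 − 2.2654 = 0.035 bits.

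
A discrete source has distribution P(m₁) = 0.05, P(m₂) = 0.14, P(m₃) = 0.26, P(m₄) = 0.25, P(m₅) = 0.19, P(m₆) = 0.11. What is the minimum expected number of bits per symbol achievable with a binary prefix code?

2.46 bits/symbol

Repeatedly combine the two least-probable nodes; the expected code length is the sum of the merged weights.
merge 1/20 + 11/100 → 4/25
merge 7/50 + 4/25 → 3/10
merge 19/100 + 1/4 → 11/25
merge 13/50 + 3/10 → 14/25
merge 11/25 + 14/25 → 1
L = 4/25 + 3/10 + 11/25 + 14/25 + 1 = 123/50 = 2.46 bits/symbol.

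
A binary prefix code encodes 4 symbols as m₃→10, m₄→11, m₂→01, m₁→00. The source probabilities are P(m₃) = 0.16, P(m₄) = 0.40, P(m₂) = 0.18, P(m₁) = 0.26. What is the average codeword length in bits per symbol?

L̄ = Σ pᵢ·ℓᵢ = 0.16·2 + 0.40·2 + 0.18·2 + 0.26·2 = 2 bits/symbol.

2 bits/symbol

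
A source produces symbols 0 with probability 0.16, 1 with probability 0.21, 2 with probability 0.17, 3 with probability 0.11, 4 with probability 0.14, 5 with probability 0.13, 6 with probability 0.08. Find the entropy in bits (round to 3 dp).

H = −Σ pᵢ log₂ pᵢ.
−0.16·log₂(0.16) = 0.4230
−0.21·log₂(0.21) = 0.4728
−0.17·log₂(0.17) = 0.4346
−0.11·log₂(0.11) = 0.3503
−0.14·log₂(0.14) = 0.3971
−0.13·log₂(0.13) = 0.3826
−0.08·log₂(0.08) = 0.2915
Sum ≈ 2.7520 → 2.752 bits.

2.752 bits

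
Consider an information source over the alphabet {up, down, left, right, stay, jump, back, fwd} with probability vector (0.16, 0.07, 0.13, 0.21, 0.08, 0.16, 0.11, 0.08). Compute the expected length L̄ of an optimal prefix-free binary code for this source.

Repeatedly combine the two least-probable nodes; the expected code length is the sum of the merged weights.
merge 7/100 + 2/25 → 3/20
merge 2/25 + 11/100 → 19/100
merge 13/100 + 3/20 → 7/25
merge 4/25 + 4/25 → 8/25
merge 19/100 + 21/100 → 2/5
merge 7/25 + 8/25 → 3/5
merge 2/5 + 3/5 → 1
L = 3/20 + 19/100 + 7/25 + 8/25 + 2/5 + 3/5 + 1 = 147/50 = 2.94 bits/symbol.

2.94 bits/symbol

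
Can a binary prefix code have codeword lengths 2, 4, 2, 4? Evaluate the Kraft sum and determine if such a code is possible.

With common denominator 2^4 = 16: Σ 2^(−ℓᵢ) = 4/16 + 1/16 + 4/16 + 1/16 = 10/16 = 0.625.
Kraft's inequality requires Σ ≤ 1; here Σ = 0.625 ≤ 1, so such a prefix code exists.

0.625; yes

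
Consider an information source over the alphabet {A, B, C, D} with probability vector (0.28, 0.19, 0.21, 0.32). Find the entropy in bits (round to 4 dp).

1.9683 bits

H = −Σ pᵢ log₂ pᵢ.
−0.28·log₂(0.28) = 0.5142
−0.19·log₂(0.19) = 0.4552
−0.21·log₂(0.21) = 0.4728
−0.32·log₂(0.32) = 0.5260
Sum ≈ 1.9683 → 1.9683 bits.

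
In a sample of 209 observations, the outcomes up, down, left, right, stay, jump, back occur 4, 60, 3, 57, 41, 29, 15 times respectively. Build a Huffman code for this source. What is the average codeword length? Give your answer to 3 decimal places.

2.383 bits/symbol

Probabilities are the counts divided by 209.
Repeatedly combine the two least-probable nodes; the expected code length is the sum of the merged weights.
merge 3/209 + 4/209 → 7/209
merge 7/209 + 15/209 → 2/19
merge 2/19 + 29/209 → 51/209
merge 41/209 + 51/209 → 92/209
merge 3/11 + 60/209 → 117/209
merge 92/209 + 117/209 → 1
L = 7/209 + 2/19 + 51/209 + 92/209 + 117/209 + 1 = 498/209 ≈ 2.383 bits/symbol.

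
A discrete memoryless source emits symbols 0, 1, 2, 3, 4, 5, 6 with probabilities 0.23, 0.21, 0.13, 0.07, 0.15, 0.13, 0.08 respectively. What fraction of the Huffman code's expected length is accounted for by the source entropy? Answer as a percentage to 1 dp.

Entropy H = −Σ p log₂ p ≈ 2.6964 bits.
Huffman merges: 7/100+2/25→3/20; 13/100+13/100→13/50; 3/20+3/20→3/10; 21/100+23/100→11/25; 13/50+3/10→14/25; 11/25+14/25→1. L = 271/100 ≈ 2.7100.
Efficiency = H/L = 2.6964/2.7100 = 99.5%.

99.5%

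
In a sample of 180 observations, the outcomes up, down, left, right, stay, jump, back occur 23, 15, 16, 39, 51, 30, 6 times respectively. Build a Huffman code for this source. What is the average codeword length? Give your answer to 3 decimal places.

2.617 bits/symbol

Probabilities are the counts divided by 180.
Repeatedly combine the two least-probable nodes; the expected code length is the sum of the merged weights.
merge 1/30 + 1/12 → 7/60
merge 4/45 + 7/60 → 37/180
merge 23/180 + 1/6 → 53/180
merge 37/180 + 13/60 → 19/45
merge 17/60 + 53/180 → 26/45
merge 19/45 + 26/45 → 1
L = 7/60 + 37/180 + 53/180 + 19/45 + 26/45 + 1 = 157/60 ≈ 2.617 bits/symbol.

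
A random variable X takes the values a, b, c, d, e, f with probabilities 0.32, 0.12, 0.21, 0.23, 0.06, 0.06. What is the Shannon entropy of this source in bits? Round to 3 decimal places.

2.341 bits

H = −Σ pᵢ log₂ pᵢ.
−0.32·log₂(0.32) = 0.5260
−0.12·log₂(0.12) = 0.3671
−0.21·log₂(0.21) = 0.4728
−0.23·log₂(0.23) = 0.4877
−0.06·log₂(0.06) = 0.2435
−0.06·log₂(0.06) = 0.2435
Sum ≈ 2.3407 → 2.341 bits.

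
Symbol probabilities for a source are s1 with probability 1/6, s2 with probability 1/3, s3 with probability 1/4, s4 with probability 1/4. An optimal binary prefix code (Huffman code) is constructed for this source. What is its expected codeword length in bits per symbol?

Repeatedly combine the two least-probable nodes; the expected code length is the sum of the merged weights.
merge 1/6 + 1/4 → 5/12
merge 1/4 + 1/3 → 7/12
merge 5/12 + 7/12 → 1
L = 5/12 + 7/12 + 1 = 2 bits/symbol.

2 bits/symbol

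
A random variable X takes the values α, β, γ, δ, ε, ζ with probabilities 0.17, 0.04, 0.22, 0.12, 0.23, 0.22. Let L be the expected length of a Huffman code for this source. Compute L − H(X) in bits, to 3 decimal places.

0.054 bits

Entropy H = −Σ p log₂ p ≈ 2.4362 bits.
Huffman merges: 1/25+3/25→4/25; 4/25+17/100→33/100; 11/50+11/50→11/25; 23/100+33/100→14/25; 11/25+14/25→1. L = 249/100 ≈ 2.4900.
L − H = 2.4900 − 2.4362 = 0.054 bits.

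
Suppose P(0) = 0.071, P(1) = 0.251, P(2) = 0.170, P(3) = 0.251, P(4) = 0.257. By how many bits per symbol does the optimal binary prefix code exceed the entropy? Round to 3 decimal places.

Entropy H = −Σ p log₂ p ≈ 2.2104 bits.
Huffman merges: 71/1000+17/100→241/1000; 241/1000+251/1000→123/250; 251/1000+257/1000→127/250; 123/250+127/250→1. L = 2241/1000 ≈ 2.2410.
L − H = 2.2410 − 2.2104 = 0.031 bits.

0.031 bits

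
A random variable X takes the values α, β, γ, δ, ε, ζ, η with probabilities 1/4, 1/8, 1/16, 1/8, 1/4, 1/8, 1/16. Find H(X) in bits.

2.625 bits

Each probability is a power of 1/2, so log₂(1/p) is an integer.
H = Σ p·log₂(1/p) = 1/4·2 + 1/8·3 + 1/16·4 + 1/8·3 + 1/4·2 + 1/8·3 + 1/16·4 = 2.625 bits.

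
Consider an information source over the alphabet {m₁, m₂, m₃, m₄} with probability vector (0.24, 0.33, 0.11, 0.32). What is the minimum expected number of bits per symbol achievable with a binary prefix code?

2 bits/symbol

Repeatedly combine the two least-probable nodes; the expected code length is the sum of the merged weights.
merge 11/100 + 6/25 → 7/20
merge 8/25 + 33/100 → 13/20
merge 7/20 + 13/20 → 1
L = 7/20 + 13/20 + 1 = 2 bits/symbol.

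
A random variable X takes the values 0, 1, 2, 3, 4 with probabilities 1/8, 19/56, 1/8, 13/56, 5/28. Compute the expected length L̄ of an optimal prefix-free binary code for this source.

Repeatedly combine the two least-probable nodes; the expected code length is the sum of the merged weights.
merge 1/8 + 1/8 → 1/4
merge 5/28 + 13/56 → 23/56
merge 1/4 + 19/56 → 33/56
merge 23/56 + 33/56 → 1
L = 1/4 + 23/56 + 33/56 + 1 = 9/4 = 2.25 bits/symbol.

2.25 bits/symbol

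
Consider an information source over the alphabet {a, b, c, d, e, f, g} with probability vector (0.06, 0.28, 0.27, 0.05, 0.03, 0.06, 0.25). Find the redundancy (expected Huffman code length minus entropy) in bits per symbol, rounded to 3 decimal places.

Entropy H = −Σ p log₂ p ≈ 2.3792 bits.
Huffman merges: 3/100+1/20→2/25; 3/50+3/50→3/25; 2/25+3/25→1/5; 1/5+1/4→9/20; 27/100+7/25→11/20; 9/20+11/20→1. L = 12/5 ≈ 2.4000.
L − H = 2.4000 − 2.3792 = 0.021 bits.

0.021 bits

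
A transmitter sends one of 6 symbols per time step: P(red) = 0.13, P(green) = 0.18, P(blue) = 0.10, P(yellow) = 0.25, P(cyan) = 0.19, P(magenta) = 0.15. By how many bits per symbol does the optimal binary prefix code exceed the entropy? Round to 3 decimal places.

0.034 bits

Entropy H = −Σ p log₂ p ≈ 2.5259 bits.
Huffman merges: 1/10+13/100→23/100; 3/20+9/50→33/100; 19/100+23/100→21/50; 1/4+33/100→29/50; 21/50+29/50→1. L = 64/25 ≈ 2.5600.
L − H = 2.5600 − 2.5259 = 0.034 bits.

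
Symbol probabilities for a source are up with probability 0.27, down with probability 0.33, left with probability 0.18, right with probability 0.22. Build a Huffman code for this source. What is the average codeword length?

Repeatedly combine the two least-probable nodes; the expected code length is the sum of the merged weights.
merge 9/50 + 11/50 → 2/5
merge 27/100 + 33/100 → 3/5
merge 2/5 + 3/5 → 1
L = 2/5 + 3/5 + 1 = 2 bits/symbol.

2 bits/symbol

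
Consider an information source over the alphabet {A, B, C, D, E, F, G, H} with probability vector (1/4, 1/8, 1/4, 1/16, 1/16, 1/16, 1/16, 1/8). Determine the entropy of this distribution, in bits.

Each probability is a power of 1/2, so log₂(1/p) is an integer.
H = Σ p·log₂(1/p) = 1/4·2 + 1/8·3 + 1/4·2 + 1/16·4 + 1/16·4 + 1/16·4 + 1/16·4 + 1/8·3 = 2.75 bits.

2.75 bits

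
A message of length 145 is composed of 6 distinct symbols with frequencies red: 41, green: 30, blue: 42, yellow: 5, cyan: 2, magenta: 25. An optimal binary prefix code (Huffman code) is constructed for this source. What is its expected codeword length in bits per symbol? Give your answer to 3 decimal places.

Probabilities are the counts divided by 145.
Repeatedly combine the two least-probable nodes; the expected code length is the sum of the merged weights.
merge 2/145 + 1/29 → 7/145
merge 7/145 + 5/29 → 32/145
merge 6/29 + 32/145 → 62/145
merge 41/145 + 42/145 → 83/145
merge 62/145 + 83/145 → 1
L = 7/145 + 32/145 + 62/145 + 83/145 + 1 = 329/145 ≈ 2.269 bits/symbol.

2.269 bits/symbol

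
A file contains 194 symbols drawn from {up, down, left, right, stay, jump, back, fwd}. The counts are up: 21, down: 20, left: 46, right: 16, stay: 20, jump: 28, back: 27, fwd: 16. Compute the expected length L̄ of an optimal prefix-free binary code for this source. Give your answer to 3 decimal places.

Probabilities are the counts divided by 194.
Repeatedly combine the two least-probable nodes; the expected code length is the sum of the merged weights.
merge 8/97 + 8/97 → 16/97
merge 10/97 + 10/97 → 20/97
merge 21/194 + 27/194 → 24/97
merge 14/97 + 16/97 → 30/97
merge 20/97 + 23/97 → 43/97
merge 24/97 + 30/97 → 54/97
merge 43/97 + 54/97 → 1
L = 16/97 + 20/97 + 24/97 + 30/97 + 43/97 + 54/97 + 1 = 284/97 ≈ 2.928 bits/symbol.

2.928 bits/symbol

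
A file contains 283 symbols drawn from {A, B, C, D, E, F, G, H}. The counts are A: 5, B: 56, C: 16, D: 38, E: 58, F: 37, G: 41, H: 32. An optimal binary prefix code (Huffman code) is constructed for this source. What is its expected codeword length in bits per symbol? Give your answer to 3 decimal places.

2.859 bits/symbol

Probabilities are the counts divided by 283.
Repeatedly combine the two least-probable nodes; the expected code length is the sum of the merged weights.
merge 5/283 + 16/283 → 21/283
merge 21/283 + 32/283 → 53/283
merge 37/283 + 38/283 → 75/283
merge 41/283 + 53/283 → 94/283
merge 56/283 + 58/283 → 114/283
merge 75/283 + 94/283 → 169/283
merge 114/283 + 169/283 → 1
L = 21/283 + 53/283 + 75/283 + 94/283 + 114/283 + 169/283 + 1 = 809/283 ≈ 2.859 bits/symbol.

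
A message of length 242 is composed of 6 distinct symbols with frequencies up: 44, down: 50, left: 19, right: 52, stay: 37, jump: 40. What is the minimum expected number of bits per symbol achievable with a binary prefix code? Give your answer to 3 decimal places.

Probabilities are the counts divided by 242.
Repeatedly combine the two least-probable nodes; the expected code length is the sum of the merged weights.
merge 19/242 + 37/242 → 28/121
merge 20/121 + 2/11 → 42/121
merge 25/121 + 26/121 → 51/121
merge 28/121 + 42/121 → 70/121
merge 51/121 + 70/121 → 1
L = 28/121 + 42/121 + 51/121 + 70/121 + 1 = 312/121 ≈ 2.579 bits/symbol.

2.579 bits/symbol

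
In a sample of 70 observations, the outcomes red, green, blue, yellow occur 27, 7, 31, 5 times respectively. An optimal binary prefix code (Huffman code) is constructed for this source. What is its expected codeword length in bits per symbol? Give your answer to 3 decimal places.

1.729 bits/symbol

Probabilities are the counts divided by 70.
Repeatedly combine the two least-probable nodes; the expected code length is the sum of the merged weights.
merge 1/14 + 1/10 → 6/35
merge 6/35 + 27/70 → 39/70
merge 31/70 + 39/70 → 1
L = 6/35 + 39/70 + 1 = 121/70 ≈ 1.729 bits/symbol.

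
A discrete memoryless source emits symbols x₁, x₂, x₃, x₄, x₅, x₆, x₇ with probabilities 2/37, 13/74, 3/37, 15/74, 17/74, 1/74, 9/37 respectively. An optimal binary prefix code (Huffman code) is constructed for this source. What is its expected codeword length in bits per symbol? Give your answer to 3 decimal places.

Repeatedly combine the two least-probable nodes; the expected code length is the sum of the merged weights.
merge 1/74 + 2/37 → 5/74
merge 5/74 + 3/37 → 11/74
merge 11/74 + 13/74 → 12/37
merge 15/74 + 17/74 → 16/37
merge 9/37 + 12/37 → 21/37
merge 16/37 + 21/37 → 1
L = 5/74 + 11/74 + 12/37 + 16/37 + 21/37 + 1 = 94/37 ≈ 2.541 bits/symbol.

2.541 bits/symbol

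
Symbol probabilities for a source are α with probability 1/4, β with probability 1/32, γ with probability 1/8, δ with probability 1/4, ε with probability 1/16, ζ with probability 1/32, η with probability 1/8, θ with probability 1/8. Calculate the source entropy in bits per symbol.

Each probability is a power of 1/2, so log₂(1/p) is an integer.
H = Σ p·log₂(1/p) = 1/4·2 + 1/32·5 + 1/8·3 + 1/4·2 + 1/16·4 + 1/32·5 + 1/8·3 + 1/8·3 = 2.6875 bits.

2.6875 bits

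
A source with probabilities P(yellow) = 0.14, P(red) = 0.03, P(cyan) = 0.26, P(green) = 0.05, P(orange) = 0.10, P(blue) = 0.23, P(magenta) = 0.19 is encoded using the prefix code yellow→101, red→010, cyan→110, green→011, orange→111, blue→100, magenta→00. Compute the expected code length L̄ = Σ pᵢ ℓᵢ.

2.81 bits/symbol

L̄ = Σ pᵢ·ℓᵢ = 0.14·3 + 0.03·3 + 0.26·3 + 0.05·3 + 0.10·3 + 0.23·3 + 0.19·2 = 2.81 bits/symbol.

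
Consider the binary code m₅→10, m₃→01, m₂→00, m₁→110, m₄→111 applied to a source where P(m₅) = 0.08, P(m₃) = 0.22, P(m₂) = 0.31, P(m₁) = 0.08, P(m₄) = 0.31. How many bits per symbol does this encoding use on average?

2.39 bits/symbol

L̄ = Σ pᵢ·ℓᵢ = 0.08·2 + 0.22·2 + 0.31·2 + 0.08·3 + 0.31·3 = 2.39 bits/symbol.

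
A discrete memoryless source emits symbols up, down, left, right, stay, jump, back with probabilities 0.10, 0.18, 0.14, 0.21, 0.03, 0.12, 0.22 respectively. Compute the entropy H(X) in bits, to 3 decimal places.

2.647 bits

H = −Σ pᵢ log₂ pᵢ.
−0.10·log₂(0.10) = 0.3322
−0.18·log₂(0.18) = 0.4453
−0.14·log₂(0.14) = 0.3971
−0.21·log₂(0.21) = 0.4728
−0.03·log₂(0.03) = 0.1518
−0.12·log₂(0.12) = 0.3671
−0.22·log₂(0.22) = 0.4806
Sum ≈ 2.6468 → 2.647 bits.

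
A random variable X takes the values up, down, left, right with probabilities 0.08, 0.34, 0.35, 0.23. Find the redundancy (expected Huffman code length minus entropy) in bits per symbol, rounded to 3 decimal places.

0.122 bits

Entropy H = −Σ p log₂ p ≈ 1.8385 bits.
Huffman merges: 2/25+23/100→31/100; 31/100+17/50→13/20; 7/20+13/20→1. L = 49/25 ≈ 1.9600.
L − H = 1.9600 − 1.8385 = 0.122 bits.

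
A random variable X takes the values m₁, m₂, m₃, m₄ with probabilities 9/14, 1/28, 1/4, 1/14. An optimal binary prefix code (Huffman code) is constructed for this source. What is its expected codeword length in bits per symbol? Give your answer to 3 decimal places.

Repeatedly combine the two least-probable nodes; the expected code length is the sum of the merged weights.
merge 1/28 + 1/14 → 3/28
merge 3/28 + 1/4 → 5/14
merge 5/14 + 9/14 → 1
L = 3/28 + 5/14 + 1 = 41/28 ≈ 1.464 bits/symbol.

1.464 bits/symbol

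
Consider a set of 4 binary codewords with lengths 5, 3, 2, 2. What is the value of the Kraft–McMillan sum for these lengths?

With common denominator 2^5 = 32: Σ 2^(−ℓᵢ) = 1/32 + 4/32 + 8/32 + 8/32 = 21/32 = 0.65625.

0.65625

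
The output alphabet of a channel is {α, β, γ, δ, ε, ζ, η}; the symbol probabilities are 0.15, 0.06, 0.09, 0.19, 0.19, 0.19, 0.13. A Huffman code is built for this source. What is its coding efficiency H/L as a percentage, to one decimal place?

Entropy H = −Σ p log₂ p ≈ 2.7151 bits.
Huffman merges: 3/50+9/100→3/20; 13/100+3/20→7/25; 3/20+19/100→17/50; 19/100+19/100→19/50; 7/25+17/50→31/50; 19/50+31/50→1. L = 277/100 ≈ 2.7700.
Efficiency = H/L = 2.7151/2.7700 = 98.0%.

98.0%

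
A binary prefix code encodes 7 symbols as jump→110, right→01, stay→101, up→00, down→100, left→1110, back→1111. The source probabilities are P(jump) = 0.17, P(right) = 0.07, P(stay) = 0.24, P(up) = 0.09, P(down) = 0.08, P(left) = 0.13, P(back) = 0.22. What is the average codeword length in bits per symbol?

3.19 bits/symbol

L̄ = Σ pᵢ·ℓᵢ = 0.17·3 + 0.07·2 + 0.24·3 + 0.09·2 + 0.08·3 + 0.13·4 + 0.22·4 = 3.19 bits/symbol.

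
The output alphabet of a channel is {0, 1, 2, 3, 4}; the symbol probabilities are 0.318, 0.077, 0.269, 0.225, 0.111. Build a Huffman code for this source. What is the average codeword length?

2.188 bits/symbol

Repeatedly combine the two least-probable nodes; the expected code length is the sum of the merged weights.
merge 77/1000 + 111/1000 → 47/250
merge 47/250 + 9/40 → 413/1000
merge 269/1000 + 159/500 → 587/1000
merge 413/1000 + 587/1000 → 1
L = 47/250 + 413/1000 + 587/1000 + 1 = 547/250 = 2.188 bits/symbol.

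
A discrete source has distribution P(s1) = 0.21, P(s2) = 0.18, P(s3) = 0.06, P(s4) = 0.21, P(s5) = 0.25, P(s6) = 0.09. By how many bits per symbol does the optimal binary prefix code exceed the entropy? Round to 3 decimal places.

Entropy H = −Σ p log₂ p ≈ 2.4471 bits.
Huffman merges: 3/50+9/100→3/20; 3/20+9/50→33/100; 21/100+21/100→21/50; 1/4+33/100→29/50; 21/50+29/50→1. L = 62/25 ≈ 2.4800.
L − H = 2.4800 − 2.4471 = 0.033 bits.

0.033 bits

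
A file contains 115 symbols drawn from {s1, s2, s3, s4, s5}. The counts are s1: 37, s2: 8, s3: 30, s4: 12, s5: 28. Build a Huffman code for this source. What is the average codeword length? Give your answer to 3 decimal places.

Probabilities are the counts divided by 115.
Repeatedly combine the two least-probable nodes; the expected code length is the sum of the merged weights.
merge 8/115 + 12/115 → 4/23
merge 4/23 + 28/115 → 48/115
merge 6/23 + 37/115 → 67/115
merge 48/115 + 67/115 → 1
L = 4/23 + 48/115 + 67/115 + 1 = 50/23 ≈ 2.174 bits/symbol.

2.174 bits/symbol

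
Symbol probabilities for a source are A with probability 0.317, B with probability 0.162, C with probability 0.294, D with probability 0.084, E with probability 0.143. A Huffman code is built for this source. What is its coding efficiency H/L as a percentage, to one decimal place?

Entropy H = −Σ p log₂ p ≈ 2.1715 bits.
Huffman merges: 21/250+143/1000→227/1000; 81/500+227/1000→389/1000; 147/500+317/1000→611/1000; 389/1000+611/1000→1. L = 2227/1000 ≈ 2.2270.
Efficiency = H/L = 2.1715/2.2270 = 97.5%.

97.5%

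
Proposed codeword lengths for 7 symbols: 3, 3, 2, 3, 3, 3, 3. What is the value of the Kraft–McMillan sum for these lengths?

With common denominator 2^3 = 8: Σ 2^(−ℓᵢ) = 1/8 + 1/8 + 2/8 + 1/8 + 1/8 + 1/8 + 1/8 = 8/8 = 1.

1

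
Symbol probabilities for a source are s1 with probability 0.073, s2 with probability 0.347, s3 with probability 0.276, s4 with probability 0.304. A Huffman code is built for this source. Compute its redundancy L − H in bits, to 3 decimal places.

Entropy H = −Σ p log₂ p ≈ 1.8403 bits.
Huffman merges: 73/1000+69/250→349/1000; 38/125+347/1000→651/1000; 349/1000+651/1000→1. L = 2 ≈ 2.0000.
L − H = 2.0000 − 1.8403 = 0.160 bits.

0.160 bits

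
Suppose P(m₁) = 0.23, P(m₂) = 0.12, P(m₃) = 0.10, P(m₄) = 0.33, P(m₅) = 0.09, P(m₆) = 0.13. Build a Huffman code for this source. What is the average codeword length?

2.44 bits/symbol

Repeatedly combine the two least-probable nodes; the expected code length is the sum of the merged weights.
merge 9/100 + 1/10 → 19/100
merge 3/25 + 13/100 → 1/4
merge 19/100 + 23/100 → 21/50
merge 1/4 + 33/100 → 29/50
merge 21/50 + 29/50 → 1
L = 19/100 + 1/4 + 21/50 + 29/50 + 1 = 61/25 = 2.44 bits/symbol.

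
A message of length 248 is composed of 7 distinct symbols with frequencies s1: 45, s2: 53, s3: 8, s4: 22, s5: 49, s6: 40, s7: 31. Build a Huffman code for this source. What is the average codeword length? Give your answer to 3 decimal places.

Probabilities are the counts divided by 248.
Repeatedly combine the two least-probable nodes; the expected code length is the sum of the merged weights.
merge 1/31 + 11/124 → 15/124
merge 15/124 + 1/8 → 61/248
merge 5/31 + 45/248 → 85/248
merge 49/248 + 53/248 → 51/124
merge 61/248 + 85/248 → 73/124
merge 51/124 + 73/124 → 1
L = 15/124 + 61/248 + 85/248 + 51/124 + 73/124 + 1 = 84/31 ≈ 2.710 bits/symbol.

2.710 bits/symbol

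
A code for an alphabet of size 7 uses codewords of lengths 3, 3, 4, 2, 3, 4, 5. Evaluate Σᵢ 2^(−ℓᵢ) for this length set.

0.78125

With common denominator 2^5 = 32: Σ 2^(−ℓᵢ) = 4/32 + 4/32 + 2/32 + 8/32 + 4/32 + 2/32 + 1/32 = 25/32 = 0.78125.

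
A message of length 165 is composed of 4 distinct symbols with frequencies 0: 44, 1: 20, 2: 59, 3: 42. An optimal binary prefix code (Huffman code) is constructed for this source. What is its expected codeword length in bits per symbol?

Probabilities are the counts divided by 165.
Repeatedly combine the two least-probable nodes; the expected code length is the sum of the merged weights.
merge 4/33 + 14/55 → 62/165
merge 4/15 + 59/165 → 103/165
merge 62/165 + 103/165 → 1
L = 62/165 + 103/165 + 1 = 2 bits/symbol.

2 bits/symbol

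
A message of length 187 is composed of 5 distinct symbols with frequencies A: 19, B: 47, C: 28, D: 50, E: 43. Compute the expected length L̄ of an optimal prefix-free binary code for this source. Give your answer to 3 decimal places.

2.251 bits/symbol

Probabilities are the counts divided by 187.
Repeatedly combine the two least-probable nodes; the expected code length is the sum of the merged weights.
merge 19/187 + 28/187 → 47/187
merge 43/187 + 47/187 → 90/187
merge 47/187 + 50/187 → 97/187
merge 90/187 + 97/187 → 1
L = 47/187 + 90/187 + 97/187 + 1 = 421/187 ≈ 2.251 bits/symbol.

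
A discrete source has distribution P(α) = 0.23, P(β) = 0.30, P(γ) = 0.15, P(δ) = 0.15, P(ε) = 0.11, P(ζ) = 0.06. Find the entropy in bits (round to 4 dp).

2.4237 bits

H = −Σ pᵢ log₂ pᵢ.
−0.23·log₂(0.23) = 0.4877
−0.30·log₂(0.30) = 0.5211
−0.15·log₂(0.15) = 0.4105
−0.15·log₂(0.15) = 0.4105
−0.11·log₂(0.11) = 0.3503
−0.06·log₂(0.06) = 0.2435
Sum ≈ 2.4237 → 2.4237 bits.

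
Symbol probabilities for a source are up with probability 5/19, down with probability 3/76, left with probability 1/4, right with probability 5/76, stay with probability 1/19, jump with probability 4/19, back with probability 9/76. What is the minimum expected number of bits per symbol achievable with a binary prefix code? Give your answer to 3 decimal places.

Repeatedly combine the two least-probable nodes; the expected code length is the sum of the merged weights.
merge 3/76 + 1/19 → 7/76
merge 5/76 + 7/76 → 3/19
merge 9/76 + 3/19 → 21/76
merge 4/19 + 1/4 → 35/76
merge 5/19 + 21/76 → 41/76
merge 35/76 + 41/76 → 1
L = 7/76 + 3/19 + 21/76 + 35/76 + 41/76 + 1 = 48/19 ≈ 2.526 bits/symbol.

2.526 bits/symbol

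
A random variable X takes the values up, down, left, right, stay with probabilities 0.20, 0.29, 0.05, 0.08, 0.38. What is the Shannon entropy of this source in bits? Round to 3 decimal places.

H = −Σ pᵢ log₂ pᵢ.
−0.20·log₂(0.20) = 0.4644
−0.29·log₂(0.29) = 0.5179
−0.05·log₂(0.05) = 0.2161
−0.08·log₂(0.08) = 0.2915
−0.38·log₂(0.38) = 0.5305
Sum ≈ 2.0203 → 2.020 bits.

2.020 bits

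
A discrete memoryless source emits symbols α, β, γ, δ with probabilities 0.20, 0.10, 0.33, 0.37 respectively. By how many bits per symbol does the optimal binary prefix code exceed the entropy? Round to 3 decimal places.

Entropy H = −Σ p log₂ p ≈ 1.8551 bits.
Huffman merges: 1/10+1/5→3/10; 3/10+33/100→63/100; 37/100+63/100→1. L = 193/100 ≈ 1.9300.
L − H = 1.9300 − 1.8551 = 0.075 bits.

0.075 bits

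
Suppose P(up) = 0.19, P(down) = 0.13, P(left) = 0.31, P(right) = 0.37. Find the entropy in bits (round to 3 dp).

1.892 bits

H = −Σ pᵢ log₂ pᵢ.
−0.19·log₂(0.19) = 0.4552
−0.13·log₂(0.13) = 0.3826
−0.31·log₂(0.31) = 0.5238
−0.37·log₂(0.37) = 0.5307
Sum ≈ 1.8924 → 1.892 bits.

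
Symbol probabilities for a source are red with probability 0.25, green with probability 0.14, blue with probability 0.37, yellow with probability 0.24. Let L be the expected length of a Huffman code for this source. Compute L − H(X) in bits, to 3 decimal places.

0.078 bits

Entropy H = −Σ p log₂ p ≈ 1.9220 bits.
Huffman merges: 7/50+6/25→19/50; 1/4+37/100→31/50; 19/50+31/50→1. L = 2 ≈ 2.0000.
L − H = 2.0000 − 1.9220 = 0.078 bits.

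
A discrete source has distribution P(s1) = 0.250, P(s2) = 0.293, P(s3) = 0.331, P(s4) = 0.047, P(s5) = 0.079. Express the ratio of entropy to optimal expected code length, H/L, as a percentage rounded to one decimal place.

96.1%

Entropy H = −Σ p log₂ p ≈ 2.0435 bits.
Huffman merges: 47/1000+79/1000→63/500; 63/500+1/4→47/125; 293/1000+331/1000→78/125; 47/125+78/125→1. L = 1063/500 ≈ 2.1260.
Efficiency = H/L = 2.0435/2.1260 = 96.1%.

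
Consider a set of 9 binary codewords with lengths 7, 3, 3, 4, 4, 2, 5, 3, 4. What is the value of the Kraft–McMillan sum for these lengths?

With common denominator 2^7 = 128: Σ 2^(−ℓᵢ) = 1/128 + 16/128 + 16/128 + 8/128 + 8/128 + 32/128 + 4/128 + 16/128 + 8/128 = 109/128 = 0.8515625.

0.8515625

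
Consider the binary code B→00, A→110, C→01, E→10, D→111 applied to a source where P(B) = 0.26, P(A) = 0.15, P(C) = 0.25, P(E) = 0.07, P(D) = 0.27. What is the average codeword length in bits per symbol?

2.42 bits/symbol

L̄ = Σ pᵢ·ℓᵢ = 0.26·2 + 0.15·3 + 0.25·2 + 0.07·2 + 0.27·3 = 2.42 bits/symbol.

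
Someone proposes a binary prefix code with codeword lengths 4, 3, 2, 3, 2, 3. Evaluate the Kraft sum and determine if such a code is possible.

With common denominator 2^4 = 16: Σ 2^(−ℓᵢ) = 1/16 + 2/16 + 4/16 + 2/16 + 4/16 + 2/16 = 15/16 = 0.9375.
Kraft's inequality requires Σ ≤ 1; here Σ = 0.9375 ≤ 1, so such a prefix code exists.

0.9375; yes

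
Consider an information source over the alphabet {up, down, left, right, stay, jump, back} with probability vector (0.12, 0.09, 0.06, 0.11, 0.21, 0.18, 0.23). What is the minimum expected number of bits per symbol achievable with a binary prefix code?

2.71 bits/symbol

Repeatedly combine the two least-probable nodes; the expected code length is the sum of the merged weights.
merge 3/50 + 9/100 → 3/20
merge 11/100 + 3/25 → 23/100
merge 3/20 + 9/50 → 33/100
merge 21/100 + 23/100 → 11/25
merge 23/100 + 33/100 → 14/25
merge 11/25 + 14/25 → 1
L = 3/20 + 23/100 + 33/100 + 11/25 + 14/25 + 1 = 271/100 = 2.71 bits/symbol.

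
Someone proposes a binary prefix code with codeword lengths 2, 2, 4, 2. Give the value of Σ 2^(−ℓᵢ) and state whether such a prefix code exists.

With common denominator 2^4 = 16: Σ 2^(−ℓᵢ) = 4/16 + 4/16 + 1/16 + 4/16 = 13/16 = 0.8125.
Kraft's inequality requires Σ ≤ 1; here Σ = 0.8125 ≤ 1, so such a prefix code exists.

0.8125; yes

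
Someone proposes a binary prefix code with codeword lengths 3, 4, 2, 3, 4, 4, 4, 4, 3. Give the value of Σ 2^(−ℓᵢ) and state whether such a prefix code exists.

With common denominator 2^4 = 16: Σ 2^(−ℓᵢ) = 2/16 + 1/16 + 4/16 + 2/16 + 1/16 + 1/16 + 1/16 + 1/16 + 2/16 = 15/16 = 0.9375.
Kraft's inequality requires Σ ≤ 1; here Σ = 0.9375 ≤ 1, so such a prefix code exists.

0.9375; yes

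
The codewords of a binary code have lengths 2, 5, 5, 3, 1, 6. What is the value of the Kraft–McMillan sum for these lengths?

With common denominator 2^6 = 64: Σ 2^(−ℓᵢ) = 16/64 + 2/64 + 2/64 + 8/64 + 32/64 + 1/64 = 61/64 = 0.953125.

0.953125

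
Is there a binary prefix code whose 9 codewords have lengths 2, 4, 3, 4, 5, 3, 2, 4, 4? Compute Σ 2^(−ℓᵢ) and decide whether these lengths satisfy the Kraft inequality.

1.03125; no

With common denominator 2^5 = 32: Σ 2^(−ℓᵢ) = 8/32 + 2/32 + 4/32 + 2/32 + 1/32 + 4/32 + 8/32 + 2/32 + 2/32 = 33/32 = 1.03125.
Kraft's inequality requires Σ ≤ 1; here Σ = 1.03125 > 1, so no such prefix code exists.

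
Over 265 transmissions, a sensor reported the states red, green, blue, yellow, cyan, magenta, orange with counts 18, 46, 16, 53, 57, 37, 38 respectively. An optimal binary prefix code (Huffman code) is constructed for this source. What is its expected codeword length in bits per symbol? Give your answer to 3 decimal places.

2.713 bits/symbol

Probabilities are the counts divided by 265.
Repeatedly combine the two least-probable nodes; the expected code length is the sum of the merged weights.
merge 16/265 + 18/265 → 34/265
merge 34/265 + 37/265 → 71/265
merge 38/265 + 46/265 → 84/265
merge 1/5 + 57/265 → 22/53
merge 71/265 + 84/265 → 31/53
merge 22/53 + 31/53 → 1
L = 34/265 + 71/265 + 84/265 + 22/53 + 31/53 + 1 = 719/265 ≈ 2.713 bits/symbol.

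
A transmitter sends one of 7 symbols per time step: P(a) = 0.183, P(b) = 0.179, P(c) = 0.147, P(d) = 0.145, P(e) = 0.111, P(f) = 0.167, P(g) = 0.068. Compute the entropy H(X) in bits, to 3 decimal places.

H = −Σ pᵢ log₂ pᵢ.
−0.183·log₂(0.183) = 0.4484
−0.179·log₂(0.179) = 0.4443
−0.147·log₂(0.147) = 0.4066
−0.145·log₂(0.145) = 0.4040
−0.111·log₂(0.111) = 0.3520
−0.167·log₂(0.167) = 0.4312
−0.068·log₂(0.068) = 0.2637
Sum ≈ 2.7502 → 2.750 bits.

2.750 bits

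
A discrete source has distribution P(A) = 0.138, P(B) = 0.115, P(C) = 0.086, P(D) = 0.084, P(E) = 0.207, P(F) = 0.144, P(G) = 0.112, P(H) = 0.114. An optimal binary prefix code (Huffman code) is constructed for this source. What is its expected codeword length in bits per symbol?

Repeatedly combine the two least-probable nodes; the expected code length is the sum of the merged weights.
merge 21/250 + 43/500 → 17/100
merge 14/125 + 57/500 → 113/500
merge 23/200 + 69/500 → 253/1000
merge 18/125 + 17/100 → 157/500
merge 207/1000 + 113/500 → 433/1000
merge 253/1000 + 157/500 → 567/1000
merge 433/1000 + 567/1000 → 1
L = 17/100 + 113/500 + 253/1000 + 157/500 + 433/1000 + 567/1000 + 1 = 2963/1000 = 2.963 bits/symbol.

2.963 bits/symbol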